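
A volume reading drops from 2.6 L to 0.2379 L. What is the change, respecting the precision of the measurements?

2.4 L

2.6 L − 0.2379 L = 2.3621 L.
Addition/subtraction keeps the fewest decimal places: 2.6 → 1 decimal place, 0.2379 → 4 decimal places; limit is 1.
Rounded to 1 decimal place: 2.4 L.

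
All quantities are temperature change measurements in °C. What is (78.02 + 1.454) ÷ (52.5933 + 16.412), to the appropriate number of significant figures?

78.02 + 1.454 = 79.474, limited to 2 d.p. → 4 s.f.; 52.5933 + 16.412 = 69.0053, limited to 3 d.p. → 5 s.f.
Carrying full precision, 79.474 ÷ 69.0053 = 1.15170863687…; keep min(4, 5) = 4 s.f.
Rounded to 4 significant figures: 1.152.

1.152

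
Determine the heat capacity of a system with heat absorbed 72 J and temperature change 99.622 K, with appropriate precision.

0.72 J/K

heat capacity = 72 J ÷ 99.622 K = 0.722731926683… J/K.
72 has 2 significant figures; 99.622 has 5.
Division/multiplication keeps the fewest: 2 significant figures.
Rounded: 0.72 J/K.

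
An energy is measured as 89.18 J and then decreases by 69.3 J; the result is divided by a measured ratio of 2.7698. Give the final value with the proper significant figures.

89.18 J − 69.3 J = 19.88 J; the difference is limited to 1 decimal place (3 s.f.).
Carrying full precision, 19.88 ÷ 2.7698 = 7.17741353166… J; 2.7698 has 5 s.f., so the result keeps min(3, 5) = 3 s.f.
Rounded to 3 significant figures: 7.18 J.

7.18 J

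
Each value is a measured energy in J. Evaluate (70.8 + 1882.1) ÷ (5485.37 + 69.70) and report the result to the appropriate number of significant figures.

0.35155

70.8 + 1882.1 = 1952.9, limited to 1 d.p. → 5 s.f.; 5485.37 + 69.70 = 5555.07, limited to 2 d.p. → 6 s.f.
Carrying full precision, 1952.9 ÷ 5555.07 = 0.351552725708…; keep min(5, 6) = 5 s.f.
Rounded to 5 significant figures: 0.35155.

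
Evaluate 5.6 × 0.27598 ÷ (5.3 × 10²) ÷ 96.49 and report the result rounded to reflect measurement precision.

3.0 × 10⁻⁵

5.6 × 0.27598 ÷ (5.3 × 10²) ÷ 96.49 = 0.0000302209046983…
Multiplication/division keeps the fewest significant figures: 5.6 → 2 s.f., 0.27598 → 5 s.f., 5.3 × 10² → 2 s.f., 96.49 → 4 s.f.; limit is 2.
Rounded to 2 significant figures: 3.0 × 10⁻⁵.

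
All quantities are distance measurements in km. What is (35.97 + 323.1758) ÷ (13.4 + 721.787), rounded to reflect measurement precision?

0.4885

35.97 + 323.1758 = 359.1458, limited to 2 d.p. → 5 s.f.; 13.4 + 721.787 = 735.187, limited to 1 d.p. → 4 s.f.
Carrying full precision, 359.1458 ÷ 735.187 = 0.488509454057…; keep min(5, 4) = 4 s.f.
Rounded to 4 significant figures: 0.4885.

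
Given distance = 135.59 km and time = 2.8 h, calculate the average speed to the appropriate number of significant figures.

48 km/h

average speed = 135.59 km ÷ 2.8 h = 48.425 km/h.
135.59 has 5 significant figures; 2.8 has 2.
Division/multiplication keeps the fewest: 2 significant figures.
Rounded: 48 km/h.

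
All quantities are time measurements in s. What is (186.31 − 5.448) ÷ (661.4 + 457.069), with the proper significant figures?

1.6170 × 10^-1

186.31 − 5.448 = 180.862, limited to 2 d.p. → 5 s.f.; 661.4 + 457.069 = 1118.469, limited to 1 d.p. → 5 s.f.
Carrying full precision, 180.862 ÷ 1118.469 = 0.161704973495…; keep min(5, 5) = 5 s.f.
Rounded to 5 significant figures: 1.6170 × 10^-1.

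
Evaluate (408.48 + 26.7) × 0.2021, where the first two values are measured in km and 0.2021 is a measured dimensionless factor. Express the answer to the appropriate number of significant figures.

408.48 km + 26.7 km = 435.18 km; the sum is limited to 1 decimal place (4 s.f.).
Carrying full precision, 435.18 × 0.2021 = 87.949878 km; 0.2021 has 4 s.f., so the result keeps min(4, 4) = 4 s.f.
Rounded to 4 significant figures: 87.95 km.

87.95 km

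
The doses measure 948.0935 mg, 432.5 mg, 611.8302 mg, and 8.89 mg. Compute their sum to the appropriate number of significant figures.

948.0935 mg + 432.5 mg + 611.8302 mg + 8.89 mg = 2001.3137 mg.
Addition/subtraction keeps the fewest decimal places: 948.0935 → 4 decimal places, 432.5 → 1 decimal place, 611.8302 → 4 decimal places, 8.89 → 2 decimal places; limit is 1.
Rounded to 1 decimal place: 2001.3 mg.

2001.3 mg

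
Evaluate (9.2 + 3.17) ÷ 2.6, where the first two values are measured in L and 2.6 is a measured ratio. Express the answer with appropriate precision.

4.8 L

9.2 L + 3.17 L = 12.37 L; the sum is limited to 1 decimal place (3 s.f.).
Carrying full precision, 12.37 ÷ 2.6 = 4.75769230769… L; 2.6 has 2 s.f., so the result keeps min(3, 2) = 2 s.f.
Rounded to 2 significant figures: 4.8 L.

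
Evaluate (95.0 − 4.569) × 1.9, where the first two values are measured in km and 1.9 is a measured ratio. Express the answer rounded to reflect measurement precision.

95.0 km − 4.569 km = 90.431 km; the difference is limited to 1 decimal place (3 s.f.).
Carrying full precision, 90.431 × 1.9 = 171.8189 km; 1.9 has 2 s.f., so the result keeps min(3, 2) = 2 s.f.
Rounded to 2 significant figures: 1.7 × 10^2 km.

1.7 × 10^2 km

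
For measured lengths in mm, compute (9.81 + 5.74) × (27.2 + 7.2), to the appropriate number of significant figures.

9.81 + 5.74 = 15.55, limited to 2 d.p. → 4 s.f.; 27.2 + 7.2 = 34.4, limited to 1 d.p. → 3 s.f.
Carrying full precision, 15.55 × 34.4 = 534.92; keep min(4, 3) = 3 s.f.
Rounded to 3 significant figures: 535 mm².

535 mm²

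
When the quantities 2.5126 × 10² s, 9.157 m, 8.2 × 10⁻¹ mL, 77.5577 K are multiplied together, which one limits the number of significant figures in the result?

2.5126 × 10² s → 5 s.f.; 9.157 m → 4 s.f.; 8.2 × 10⁻¹ mL → 2 s.f.; 77.5577 K → 6 s.f.
The fewest is 2 significant figures, from 8.2 × 10⁻¹ mL.

8.2 × 10⁻¹ mL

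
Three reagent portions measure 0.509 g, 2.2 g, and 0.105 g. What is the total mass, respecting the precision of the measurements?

0.509 g + 2.2 g + 0.105 g = 2.814 g.
Addition/subtraction keeps the fewest decimal places: 0.509 → 3 decimal places, 2.2 → 1 decimal place, 0.105 → 3 decimal places; limit is 1.
Rounded to 1 decimal place: 2.8 g.

2.8 g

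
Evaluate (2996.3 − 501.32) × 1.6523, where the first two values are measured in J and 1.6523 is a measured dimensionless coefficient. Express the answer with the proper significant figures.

2996.3 J − 501.32 J = 2494.98 J; the difference is limited to 1 decimal place (5 s.f.).
Carrying full precision, 2494.98 × 1.6523 = 4122.455454 J; 1.6523 has 5 s.f., so the result keeps min(5, 5) = 5 s.f.
Rounded to 5 significant figures: 4122.5 J.

4122.5 J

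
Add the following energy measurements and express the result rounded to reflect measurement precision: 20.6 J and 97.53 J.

20.6 J + 97.53 J = 118.13 J.
Addition/subtraction keeps the fewest decimal places: 20.6 → 1 decimal place, 97.53 → 2 decimal places; limit is 1.
Rounded to 1 decimal place: 118.1 J.

118.1 J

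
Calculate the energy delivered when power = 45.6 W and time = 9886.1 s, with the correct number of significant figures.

4.51 × 10^5 J

energy delivered = 45.6 W × 9886.1 s = 450806.16 J.
45.6 has 3 significant figures; 9886.1 has 5.
Division/multiplication keeps the fewest: 3 significant figures.
Rounded: 4.51 × 10^5 J.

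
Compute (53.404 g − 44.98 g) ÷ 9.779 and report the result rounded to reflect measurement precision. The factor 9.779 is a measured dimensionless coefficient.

0.861 g

53.404 g − 44.98 g = 8.424 g; the difference is limited to 2 decimal places (3 s.f.).
Carrying full precision, 8.424 ÷ 9.779 = 0.861437774824… g; 9.779 has 4 s.f., so the result keeps min(3, 4) = 3 s.f.
Rounded to 3 significant figures: 0.861 g.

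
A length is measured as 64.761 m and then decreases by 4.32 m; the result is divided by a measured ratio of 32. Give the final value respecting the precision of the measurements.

64.761 m − 4.32 m = 60.441 m; the difference is limited to 2 decimal places (4 s.f.).
Carrying full precision, 60.441 ÷ 32 = 1.88878125 m; 32 has 2 s.f., so the result keeps min(4, 2) = 2 s.f.
Rounded to 2 significant figures: 1.9 m.

1.9 m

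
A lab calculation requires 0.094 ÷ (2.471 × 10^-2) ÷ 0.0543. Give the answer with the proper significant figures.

0.094 ÷ (2.471 × 10^-2) ÷ 0.0543 = 70.0576037467…
Multiplication/division keeps the fewest significant figures: 0.094 → 2 s.f., 2.471 × 10^-2 → 4 s.f., 0.0543 → 3 s.f.; limit is 2.
Rounded to 2 significant figures: 70.

70.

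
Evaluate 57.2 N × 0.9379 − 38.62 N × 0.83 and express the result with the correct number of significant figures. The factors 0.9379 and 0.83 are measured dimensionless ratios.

22 N

57.2 × 0.9379 = 53.64788 → 53.6 N (3 s.f., last digit at the 10^-1 place).
38.62 × 0.83 = 32.0546 → 32 N (2 s.f., last digit at the 10^0 place).
Difference: 21.59328 N; keep the coarser place, 10^0.
Result: 22 N.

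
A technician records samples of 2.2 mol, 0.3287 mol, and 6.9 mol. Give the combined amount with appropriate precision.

9.4 mol

2.2 mol + 0.3287 mol + 6.9 mol = 9.4287 mol.
Addition/subtraction keeps the fewest decimal places: 2.2 → 1 decimal place, 0.3287 → 4 decimal places, 6.9 → 1 decimal place; limit is 1.
Rounded to 1 decimal place: 9.4 mol.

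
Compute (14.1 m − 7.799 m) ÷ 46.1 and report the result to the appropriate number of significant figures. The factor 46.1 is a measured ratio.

14.1 m − 7.799 m = 6.301 m; the difference is limited to 1 decimal place (2 s.f.).
Carrying full precision, 6.301 ÷ 46.1 = 0.136681127983… m; 46.1 has 3 s.f., so the result keeps min(2, 3) = 2 s.f.
Rounded to 2 significant figures: 0.14 m.

0.14 m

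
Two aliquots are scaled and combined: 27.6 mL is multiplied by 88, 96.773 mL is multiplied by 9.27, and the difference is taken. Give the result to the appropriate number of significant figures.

27.6 × 88 = 2428.8 → 2.4 × 10^3 mL (2 s.f., last digit at the 10^2 place).
96.773 × 9.27 = 897.08571 → 897 mL (3 s.f., last digit at the 10^0 place).
Difference: 1531.71429 mL; keep the coarser place, 10^2.
Result: 1.5 × 10^3 mL.

1.5 × 10^3 mL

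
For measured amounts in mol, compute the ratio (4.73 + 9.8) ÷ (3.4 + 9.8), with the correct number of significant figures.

4.73 + 9.8 = 14.53, limited to 1 d.p. → 3 s.f.; 3.4 + 9.8 = 13.2, limited to 1 d.p. → 3 s.f.
Carrying full precision, 14.53 ÷ 13.2 = 1.10075757576…; keep min(3, 3) = 3 s.f.
Rounded to 3 significant figures: 1.10.

1.10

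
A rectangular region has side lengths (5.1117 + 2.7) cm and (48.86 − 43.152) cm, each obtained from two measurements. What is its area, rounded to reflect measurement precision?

45 cm²

5.1117 + 2.7 = 7.8117, limited to 1 d.p. → 2 s.f.; 48.86 − 43.152 = 5.708, limited to 2 d.p. → 3 s.f.
Carrying full precision, 7.8117 × 5.708 = 44.5891836; keep min(2, 3) = 2 s.f.
Rounded to 2 significant figures: 45 cm².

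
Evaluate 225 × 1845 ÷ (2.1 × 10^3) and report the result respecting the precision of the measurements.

2.0 × 10^2

225 × 1845 ÷ (2.1 × 10^3) = 197.678571429…
Multiplication/division keeps the fewest significant figures: 225 → 3 s.f., 1845 → 4 s.f., 2.1 × 10^3 → 2 s.f.; limit is 2.
Rounded to 2 significant figures: 2.0 × 10^2.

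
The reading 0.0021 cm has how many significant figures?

0.0021: leading zeros are not significant.

2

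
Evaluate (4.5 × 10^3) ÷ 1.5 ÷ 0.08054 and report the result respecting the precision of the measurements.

3.7 × 10^4

(4.5 × 10^3) ÷ 1.5 ÷ 0.08054 = 37248.5721381…
Multiplication/division keeps the fewest significant figures: 4.5 × 10^3 → 2 s.f., 1.5 → 2 s.f., 0.08054 → 4 s.f.; limit is 2.
Rounded to 2 significant figures: 3.7 × 10^4.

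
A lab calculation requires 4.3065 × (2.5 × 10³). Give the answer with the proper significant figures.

4.3065 × (2.5 × 10³) = 10766.25
Multiplication/division keeps the fewest significant figures: 4.3065 → 5 s.f., 2.5 × 10³ → 2 s.f.; limit is 2.
Rounded to 2 significant figures: 1.1 × 10⁴.

1.1 × 10⁴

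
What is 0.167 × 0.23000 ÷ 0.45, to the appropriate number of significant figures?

0.167 × 0.23000 ÷ 0.45 = 0.0853555555556…
Multiplication/division keeps the fewest significant figures: 0.167 → 3 s.f., 0.23000 → 5 s.f., 0.45 → 2 s.f.; limit is 2.
Rounded to 2 significant figures: 0.085.

0.085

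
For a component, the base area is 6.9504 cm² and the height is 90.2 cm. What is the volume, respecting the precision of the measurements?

volume = 6.9504 cm² × 90.2 cm = 626.92608 cm³.
6.9504 has 5 significant figures; 90.2 has 3.
Division/multiplication keeps the fewest: 3 significant figures.
Rounded: 6.27 × 10² cm³.

6.27 × 10² cm³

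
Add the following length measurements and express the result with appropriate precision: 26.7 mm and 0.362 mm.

27.1 mm

26.7 mm + 0.362 mm = 27.062 mm.
Addition/subtraction keeps the fewest decimal places: 26.7 → 1 decimal place, 0.362 → 3 decimal places; limit is 1.
Rounded to 1 decimal place: 27.1 mm.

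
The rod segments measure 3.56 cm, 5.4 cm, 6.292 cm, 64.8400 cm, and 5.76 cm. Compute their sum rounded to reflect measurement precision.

85.9 cm

3.56 cm + 5.4 cm + 6.292 cm + 64.8400 cm + 5.76 cm = 85.8520 cm.
Addition/subtraction keeps the fewest decimal places: 3.56 → 2 decimal places, 5.4 → 1 decimal place, 6.292 → 3 decimal places, 64.8400 → 4 decimal places, 5.76 → 2 decimal places; limit is 1.
Rounded to 1 decimal place: 85.9 cm.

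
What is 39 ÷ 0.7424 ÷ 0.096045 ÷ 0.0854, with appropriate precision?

39 ÷ 0.7424 ÷ 0.096045 ÷ 0.0854 = 6404.62951246…
Multiplication/division keeps the fewest significant figures: 39 → 2 s.f., 0.7424 → 4 s.f., 0.096045 → 5 s.f., 0.0854 → 3 s.f.; limit is 2.
Rounded to 2 significant figures: 6.4 × 10^3.

6.4 × 10^3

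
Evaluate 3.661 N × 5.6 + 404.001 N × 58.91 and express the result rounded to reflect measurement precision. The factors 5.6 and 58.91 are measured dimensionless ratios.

2.382 × 10⁴ N

3.661 × 5.6 = 20.5016 → 21 N (2 s.f., last digit at the 10^0 place).
404.001 × 58.91 = 23799.69891 → 2.380 × 10⁴ N (4 s.f., last digit at the 10^1 place).
Sum: 23820.20051 N; keep the coarser place, 10^1.
Result: 2.382 × 10⁴ N.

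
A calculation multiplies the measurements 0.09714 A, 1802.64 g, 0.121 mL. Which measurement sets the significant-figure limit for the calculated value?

0.09714 A → 4 s.f.; 1802.64 g → 6 s.f.; 0.121 mL → 3 s.f.
The fewest is 3 significant figures, from 0.121 mL.

0.121 mL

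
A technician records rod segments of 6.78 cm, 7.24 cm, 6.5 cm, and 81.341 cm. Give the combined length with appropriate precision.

101.9 cm

6.78 cm + 7.24 cm + 6.5 cm + 81.341 cm = 101.861 cm.
Addition/subtraction keeps the fewest decimal places: 6.78 → 2 decimal places, 7.24 → 2 decimal places, 6.5 → 1 decimal place, 81.341 → 3 decimal places; limit is 1.
Rounded to 1 decimal place: 101.9 cm.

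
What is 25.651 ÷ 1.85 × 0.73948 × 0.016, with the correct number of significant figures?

0.16

25.651 ÷ 1.85 × 0.73948 × 0.016 = 0.164051039827…
Multiplication/division keeps the fewest significant figures: 25.651 → 5 s.f., 1.85 → 3 s.f., 0.73948 → 5 s.f., 0.016 → 2 s.f.; limit is 2.
Rounded to 2 significant figures: 0.16.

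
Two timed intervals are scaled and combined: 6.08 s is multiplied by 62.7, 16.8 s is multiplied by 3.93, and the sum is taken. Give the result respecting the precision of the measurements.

6.08 × 62.7 = 381.216 → 381 s (3 s.f., last digit at the 10^0 place).
16.8 × 3.93 = 66.024 → 66.0 s (3 s.f., last digit at the 10^-1 place).
Sum: 447.24 s; keep the coarser place, 10^0.
Result: 4.47 × 10^2 s.

4.47 × 10^2 s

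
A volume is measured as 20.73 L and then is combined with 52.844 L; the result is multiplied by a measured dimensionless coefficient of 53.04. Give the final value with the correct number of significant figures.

20.73 L + 52.844 L = 73.574 L; the sum is limited to 2 decimal places (4 s.f.).
Carrying full precision, 73.574 × 53.04 = 3902.36496 L; 53.04 has 4 s.f., so the result keeps min(4, 4) = 4 s.f.
Rounded to 4 significant figures: 3902 L.

3902 L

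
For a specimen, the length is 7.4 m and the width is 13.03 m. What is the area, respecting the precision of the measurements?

96 m²

area = 7.4 m × 13.03 m = 96.422 m².
7.4 has 2 significant figures; 13.03 has 4.
Division/multiplication keeps the fewest: 2 significant figures.
Rounded: 96 m².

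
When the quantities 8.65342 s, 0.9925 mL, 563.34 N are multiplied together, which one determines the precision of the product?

0.9925 mL

8.65342 s → 6 s.f.; 0.9925 mL → 4 s.f.; 563.34 N → 5 s.f.
The fewest is 4 significant figures, from 0.9925 mL.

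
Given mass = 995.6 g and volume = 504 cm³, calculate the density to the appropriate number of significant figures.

1.98 g/cm³

density = 995.6 g ÷ 504 cm³ = 1.9753968254… g/cm³.
995.6 has 4 significant figures; 504 has 3.
Division/multiplication keeps the fewest: 3 significant figures.
Rounded: 1.98 g/cm³.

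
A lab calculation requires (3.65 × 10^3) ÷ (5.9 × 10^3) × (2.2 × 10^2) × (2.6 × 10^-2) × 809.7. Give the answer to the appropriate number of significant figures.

2.9 × 10^3

(3.65 × 10^3) ÷ (5.9 × 10^3) × (2.2 × 10^2) × (2.6 × 10^-2) × 809.7 = 2865.24010169…
Multiplication/division keeps the fewest significant figures: 3.65 × 10^3 → 3 s.f., 5.9 × 10^3 → 2 s.f., 2.2 × 10^2 → 2 s.f., 2.6 × 10^-2 → 2 s.f., 809.7 → 4 s.f.; limit is 2.
Rounded to 2 significant figures: 2.9 × 10^3.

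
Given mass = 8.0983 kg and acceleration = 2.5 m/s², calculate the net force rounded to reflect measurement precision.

net force = 8.0983 kg × 2.5 m/s² = 20.24575 N.
8.0983 has 5 significant figures; 2.5 has 2.
Division/multiplication keeps the fewest: 2 significant figures.
Rounded: 2.0 × 10^1 N.

2.0 × 10^1 N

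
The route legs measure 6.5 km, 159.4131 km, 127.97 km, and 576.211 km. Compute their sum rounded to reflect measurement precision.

6.5 km + 159.4131 km + 127.97 km + 576.211 km = 870.0941 km.
Addition/subtraction keeps the fewest decimal places: 6.5 → 1 decimal place, 159.4131 → 4 decimal places, 127.97 → 2 decimal places, 576.211 → 3 decimal places; limit is 1.
Rounded to 1 decimal place: 870.1 km.

870.1 km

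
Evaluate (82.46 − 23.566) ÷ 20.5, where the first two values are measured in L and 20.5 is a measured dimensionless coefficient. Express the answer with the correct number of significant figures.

2.87 L

82.46 L − 23.566 L = 58.894 L; the difference is limited to 2 decimal places (4 s.f.).
Carrying full precision, 58.894 ÷ 20.5 = 2.87287804878… L; 20.5 has 3 s.f., so the result keeps min(4, 3) = 3 s.f.
Rounded to 3 significant figures: 2.87 L.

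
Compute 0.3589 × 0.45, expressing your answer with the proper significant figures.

0.3589 × 0.45 = 0.161505
Multiplication/division keeps the fewest significant figures: 0.3589 → 4 s.f., 0.45 → 2 s.f.; limit is 2.
Rounded to 2 significant figures: 0.16.

0.16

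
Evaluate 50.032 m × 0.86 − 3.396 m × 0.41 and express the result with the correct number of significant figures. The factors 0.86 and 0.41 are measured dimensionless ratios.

50.032 × 0.86 = 43.02752 → 43 m (2 s.f., last digit at the 10^0 place).
3.396 × 0.41 = 1.39236 → 1.4 m (2 s.f., last digit at the 10^-1 place).
Difference: 41.63516 m; keep the coarser place, 10^0.
Result: 42 m.

42 m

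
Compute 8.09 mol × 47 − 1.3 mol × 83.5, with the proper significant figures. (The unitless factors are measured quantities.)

8.09 × 47 = 380.23 → 3.8 × 10² mol (2 s.f., last digit at the 10^1 place).
1.3 × 83.5 = 108.55 → 1.1 × 10² mol (2 s.f., last digit at the 10^1 place).
Difference: 271.68 mol; keep the coarser place, 10^1.
Result: 2.7 × 10² mol.

2.7 × 10² mol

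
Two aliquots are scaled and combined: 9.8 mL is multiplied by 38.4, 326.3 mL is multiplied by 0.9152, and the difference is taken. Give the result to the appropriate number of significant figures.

8 × 10^1 mL

9.8 × 38.4 = 376.32 → 3.8 × 10^2 mL (2 s.f., last digit at the 10^1 place).
326.3 × 0.9152 = 298.62976 → 298.6 mL (4 s.f., last digit at the 10^-1 place).
Difference: 77.69024 mL; keep the coarser place, 10^1.
Result: 8 × 10^1 mL.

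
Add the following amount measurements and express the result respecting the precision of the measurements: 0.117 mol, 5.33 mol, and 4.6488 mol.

10.10 mol

0.117 mol + 5.33 mol + 4.6488 mol = 10.0958 mol.
Addition/subtraction keeps the fewest decimal places: 0.117 → 3 decimal places, 5.33 → 2 decimal places, 4.6488 → 4 decimal places; limit is 2.
Rounded to 2 decimal places: 10.10 mol.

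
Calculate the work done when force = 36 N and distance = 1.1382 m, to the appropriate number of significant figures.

work done = 36 N × 1.1382 m = 40.9752 J.
36 has 2 significant figures; 1.1382 has 5.
Division/multiplication keeps the fewest: 2 significant figures.
Rounded: 41 J.

41 J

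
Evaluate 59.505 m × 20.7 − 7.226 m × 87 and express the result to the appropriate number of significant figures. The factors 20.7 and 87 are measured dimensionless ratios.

59.505 × 20.7 = 1231.7535 → 1.23 × 10³ m (3 s.f., last digit at the 10^1 place).
7.226 × 87 = 628.662 → 6.3 × 10² m (2 s.f., last digit at the 10^1 place).
Difference: 603.0915 m; keep the coarser place, 10^1.
Result: 6.0 × 10² m.

6.0 × 10² m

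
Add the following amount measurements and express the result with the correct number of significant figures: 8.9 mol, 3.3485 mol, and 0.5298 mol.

8.9 mol + 3.3485 mol + 0.5298 mol = 12.7783 mol.
Addition/subtraction keeps the fewest decimal places: 8.9 → 1 decimal place, 3.3485 → 4 decimal places, 0.5298 → 4 decimal places; limit is 1.
Rounded to 1 decimal place: 12.8 mol.

12.8 mol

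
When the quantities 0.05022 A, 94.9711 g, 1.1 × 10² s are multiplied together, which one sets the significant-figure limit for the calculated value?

0.05022 A → 4 s.f.; 94.9711 g → 6 s.f.; 1.1 × 10² s → 2 s.f.
The fewest is 2 significant figures, from 1.1 × 10² s.

1.1 × 10² s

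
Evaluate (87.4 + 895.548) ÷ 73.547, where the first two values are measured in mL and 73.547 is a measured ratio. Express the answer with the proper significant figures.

87.4 mL + 895.548 mL = 982.948 mL; the sum is limited to 1 decimal place (4 s.f.).
Carrying full precision, 982.948 ÷ 73.547 = 13.3648959169… mL; 73.547 has 5 s.f., so the result keeps min(4, 5) = 4 s.f.
Rounded to 4 significant figures: 13.36 mL.

13.36 mL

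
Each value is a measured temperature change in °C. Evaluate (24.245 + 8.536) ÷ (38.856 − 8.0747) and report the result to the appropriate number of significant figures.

1.0650

24.245 + 8.536 = 32.781, limited to 3 d.p. → 5 s.f.; 38.856 − 8.0747 = 30.7813, limited to 3 d.p. → 5 s.f.
Carrying full precision, 32.781 ÷ 30.7813 = 1.06496476757…; keep min(5, 5) = 5 s.f.
Rounded to 5 significant figures: 1.0650.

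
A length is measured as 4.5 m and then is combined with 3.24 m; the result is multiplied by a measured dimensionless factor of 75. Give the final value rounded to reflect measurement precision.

5.8 × 10² m

4.5 m + 3.24 m = 7.74 m; the sum is limited to 1 decimal place (2 s.f.).
Carrying full precision, 7.74 × 75 = 580.5 m; 75 has 2 s.f., so the result keeps min(2, 2) = 2 s.f.
Rounded to 2 significant figures: 5.8 × 10² m.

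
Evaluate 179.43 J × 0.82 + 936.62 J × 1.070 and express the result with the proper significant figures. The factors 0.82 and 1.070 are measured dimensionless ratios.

1.15 × 10^3 J

179.43 × 0.82 = 147.1326 → 1.5 × 10^2 J (2 s.f., last digit at the 10^1 place).
936.62 × 1.070 = 1002.1834 → 1002 J (4 s.f., last digit at the 10^0 place).
Sum: 1149.316 J; keep the coarser place, 10^1.
Result: 1.15 × 10^3 J.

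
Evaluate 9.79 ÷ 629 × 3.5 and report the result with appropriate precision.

0.054

9.79 ÷ 629 × 3.5 = 0.0544753577107…
Multiplication/division keeps the fewest significant figures: 9.79 → 3 s.f., 629 → 3 s.f., 3.5 → 2 s.f.; limit is 2.
Rounded to 2 significant figures: 0.054.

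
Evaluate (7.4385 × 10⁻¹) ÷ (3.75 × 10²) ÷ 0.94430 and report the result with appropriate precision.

0.00210

(7.4385 × 10⁻¹) ÷ (3.75 × 10²) ÷ 0.94430 = 0.00210060362173…
Multiplication/division keeps the fewest significant figures: 7.4385 × 10⁻¹ → 5 s.f., 3.75 × 10² → 3 s.f., 0.94430 → 5 s.f.; limit is 3.
Rounded to 3 significant figures: 0.00210.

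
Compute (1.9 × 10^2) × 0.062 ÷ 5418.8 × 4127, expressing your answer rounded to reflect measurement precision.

(1.9 × 10^2) × 0.062 ÷ 5418.8 × 4127 = 8.97173913043…
Multiplication/division keeps the fewest significant figures: 1.9 × 10^2 → 2 s.f., 0.062 → 2 s.f., 5418.8 → 5 s.f., 4127 → 4 s.f.; limit is 2.
Rounded to 2 significant figures: 9.0.

9.0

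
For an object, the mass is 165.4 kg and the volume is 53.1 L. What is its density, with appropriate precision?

density = 165.4 kg ÷ 53.1 L = 3.11487758945… kg/L.
165.4 has 4 significant figures; 53.1 has 3.
Division/multiplication keeps the fewest: 3 significant figures.
Rounded: 3.11 kg/L.

3.11 kg/L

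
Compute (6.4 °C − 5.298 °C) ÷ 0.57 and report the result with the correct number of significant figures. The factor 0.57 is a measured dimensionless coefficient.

6.4 °C − 5.298 °C = 1.102 °C; the difference is limited to 1 decimal place (2 s.f.).
Carrying full precision, 1.102 ÷ 0.57 = 1.93333333333… °C; 0.57 has 2 s.f., so the result keeps min(2, 2) = 2 s.f.
Rounded to 2 significant figures: 1.9 °C.

1.9 °C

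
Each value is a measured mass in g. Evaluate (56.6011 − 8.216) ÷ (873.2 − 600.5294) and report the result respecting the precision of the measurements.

0.1774

56.6011 − 8.216 = 48.3851, limited to 3 d.p. → 5 s.f.; 873.2 − 600.5294 = 272.6706, limited to 1 d.p. → 4 s.f.
Carrying full precision, 48.3851 ÷ 272.6706 = 0.177448907216…; keep min(5, 4) = 4 s.f.
Rounded to 4 significant figures: 0.1774.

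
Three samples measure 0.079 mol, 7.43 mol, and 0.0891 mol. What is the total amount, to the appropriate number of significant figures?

0.079 mol + 7.43 mol + 0.0891 mol = 7.5981 mol.
Addition/subtraction keeps the fewest decimal places: 0.079 → 3 decimal places, 7.43 → 2 decimal places, 0.0891 → 4 decimal places; limit is 2.
Rounded to 2 decimal places: 7.60 mol.

7.60 mol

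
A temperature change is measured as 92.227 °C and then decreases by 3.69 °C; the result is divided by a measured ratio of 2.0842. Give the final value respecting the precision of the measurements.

42.48 °C

92.227 °C − 3.69 °C = 88.537 °C; the difference is limited to 2 decimal places (4 s.f.).
Carrying full precision, 88.537 ÷ 2.0842 = 42.4800882833… °C; 2.0842 has 5 s.f., so the result keeps min(4, 5) = 4 s.f.
Rounded to 4 significant figures: 42.48 °C.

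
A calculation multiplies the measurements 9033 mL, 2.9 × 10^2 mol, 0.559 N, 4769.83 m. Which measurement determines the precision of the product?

2.9 × 10^2 mol

9033 mL → 4 s.f.; 2.9 × 10^2 mol → 2 s.f.; 0.559 N → 3 s.f.; 4769.83 m → 6 s.f.
The fewest is 2 significant figures, from 2.9 × 10^2 mol.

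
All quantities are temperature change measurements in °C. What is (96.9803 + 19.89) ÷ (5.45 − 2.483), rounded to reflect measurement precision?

96.9803 + 19.89 = 116.8703, limited to 2 d.p. → 5 s.f.; 5.45 − 2.483 = 2.967, limited to 2 d.p. → 3 s.f.
Carrying full precision, 116.8703 ÷ 2.967 = 39.3900572969…; keep min(5, 3) = 3 s.f.
Rounded to 3 significant figures: 39.4.

39.4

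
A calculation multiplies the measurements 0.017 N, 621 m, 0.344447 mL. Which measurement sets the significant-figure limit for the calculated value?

0.017 N → 2 s.f.; 621 m → 3 s.f.; 0.344447 mL → 6 s.f.
The fewest is 2 significant figures, from 0.017 N.

0.017 N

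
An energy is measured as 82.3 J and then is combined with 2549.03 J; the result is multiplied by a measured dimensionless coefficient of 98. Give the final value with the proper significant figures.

2.6 × 10^5 J

82.3 J + 2549.03 J = 2631.33 J; the sum is limited to 1 decimal place (5 s.f.).
Carrying full precision, 2631.33 × 98 = 257870.34 J; 98 has 2 s.f., so the result keeps min(5, 2) = 2 s.f.
Rounded to 2 significant figures: 2.6 × 10^5 J.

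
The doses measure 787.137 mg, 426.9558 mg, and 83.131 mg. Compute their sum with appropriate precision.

1297.224 mg

787.137 mg + 426.9558 mg + 83.131 mg = 1297.2238 mg.
Addition/subtraction keeps the fewest decimal places: 787.137 → 3 decimal places, 426.9558 → 4 decimal places, 83.131 → 3 decimal places; limit is 3.
Rounded to 3 decimal places: 1297.224 mg.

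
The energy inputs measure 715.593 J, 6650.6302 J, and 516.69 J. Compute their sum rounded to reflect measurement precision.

715.593 J + 6650.6302 J + 516.69 J = 7882.9132 J.
Addition/subtraction keeps the fewest decimal places: 715.593 → 3 decimal places, 6650.6302 → 4 decimal places, 516.69 → 2 decimal places; limit is 2.
Rounded to 2 decimal places: 7882.91 J.

7882.91 J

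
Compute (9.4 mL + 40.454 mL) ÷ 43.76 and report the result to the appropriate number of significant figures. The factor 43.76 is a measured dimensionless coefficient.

1.14 mL

9.4 mL + 40.454 mL = 49.854 mL; the sum is limited to 1 decimal place (3 s.f.).
Carrying full precision, 49.854 ÷ 43.76 = 1.13925959781… mL; 43.76 has 4 s.f., so the result keeps min(3, 4) = 3 s.f.
Rounded to 3 significant figures: 1.14 mL.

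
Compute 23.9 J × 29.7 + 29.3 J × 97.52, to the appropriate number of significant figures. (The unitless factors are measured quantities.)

23.9 × 29.7 = 709.83 → 7.10 × 10^2 J (3 s.f., last digit at the 10^0 place).
29.3 × 97.52 = 2857.336 → 2.86 × 10^3 J (3 s.f., last digit at the 10^1 place).
Sum: 3567.166 J; keep the coarser place, 10^1.
Result: 3.57 × 10^3 J.

3.57 × 10^3 J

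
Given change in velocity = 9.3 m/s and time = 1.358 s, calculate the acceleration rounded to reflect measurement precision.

6.8 m/s²

acceleration = 9.3 m/s ÷ 1.358 s = 6.84830633284… m/s².
9.3 has 2 significant figures; 1.358 has 4.
Division/multiplication keeps the fewest: 2 significant figures.
Rounded: 6.8 m/s².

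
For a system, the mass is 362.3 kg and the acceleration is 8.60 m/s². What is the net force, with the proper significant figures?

3.12 × 10^3 N

net force = 362.3 kg × 8.60 m/s² = 3115.78 N.
362.3 has 4 significant figures; 8.60 has 3.
Division/multiplication keeps the fewest: 3 significant figures.
Rounded: 3.12 × 10^3 N.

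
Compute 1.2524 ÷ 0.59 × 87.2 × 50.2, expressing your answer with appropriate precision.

9.3 × 10³

1.2524 ÷ 0.59 × 87.2 × 50.2 = 9292.04382373…
Multiplication/division keeps the fewest significant figures: 1.2524 → 5 s.f., 0.59 → 2 s.f., 87.2 → 3 s.f., 50.2 → 3 s.f.; limit is 2.
Rounded to 2 significant figures: 9.3 × 10³.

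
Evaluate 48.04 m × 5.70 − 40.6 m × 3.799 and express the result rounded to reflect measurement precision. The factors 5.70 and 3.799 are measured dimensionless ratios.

120. m

48.04 × 5.70 = 273.828 → 2.74 × 10^2 m (3 s.f., last digit at the 10^0 place).
40.6 × 3.799 = 154.2394 → 154 m (3 s.f., last digit at the 10^0 place).
Difference: 119.5886 m; keep the coarser place, 10^0.
Result: 120. m.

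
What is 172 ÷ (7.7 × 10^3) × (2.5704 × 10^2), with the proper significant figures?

172 ÷ (7.7 × 10^3) × (2.5704 × 10^2) = 5.74167272727…
Multiplication/division keeps the fewest significant figures: 172 → 3 s.f., 7.7 × 10^3 → 2 s.f., 2.5704 × 10^2 → 5 s.f.; limit is 2.
Rounded to 2 significant figures: 5.7.

5.7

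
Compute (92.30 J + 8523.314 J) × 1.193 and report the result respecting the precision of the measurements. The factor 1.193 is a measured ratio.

92.30 J + 8523.314 J = 8615.614 J; the sum is limited to 2 decimal places (6 s.f.).
Carrying full precision, 8615.614 × 1.193 = 10278.427502 J; 1.193 has 4 s.f., so the result keeps min(6, 4) = 4 s.f.
Rounded to 4 significant figures: 1.028 × 10^4 J.

1.028 × 10^4 J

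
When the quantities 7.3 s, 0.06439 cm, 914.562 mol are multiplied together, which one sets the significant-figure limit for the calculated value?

7.3 s → 2 s.f.; 0.06439 cm → 4 s.f.; 914.562 mol → 6 s.f.
The fewest is 2 significant figures, from 7.3 s.

7.3 s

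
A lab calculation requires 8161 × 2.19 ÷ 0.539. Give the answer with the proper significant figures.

8161 × 2.19 ÷ 0.539 = 33158.7940631…
Multiplication/division keeps the fewest significant figures: 8161 → 4 s.f., 2.19 → 3 s.f., 0.539 → 3 s.f.; limit is 3.
Rounded to 3 significant figures: 3.32 × 10^4.

3.32 × 10^4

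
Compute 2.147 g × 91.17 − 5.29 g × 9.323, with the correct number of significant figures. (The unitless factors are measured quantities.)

146.4 g

2.147 × 91.17 = 195.74199 → 195.7 g (4 s.f., last digit at the 10^-1 place).
5.29 × 9.323 = 49.31867 → 49.3 g (3 s.f., last digit at the 10^-1 place).
Difference: 146.42332 g; keep the coarser place, 10^-1.
Result: 146.4 g.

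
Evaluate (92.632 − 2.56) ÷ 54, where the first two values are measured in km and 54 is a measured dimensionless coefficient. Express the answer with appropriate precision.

1.7 km

92.632 km − 2.56 km = 90.072 km; the difference is limited to 2 decimal places (4 s.f.).
Carrying full precision, 90.072 ÷ 54 = 1.668 km; 54 has 2 s.f., so the result keeps min(4, 2) = 2 s.f.
Rounded to 2 significant figures: 1.7 km.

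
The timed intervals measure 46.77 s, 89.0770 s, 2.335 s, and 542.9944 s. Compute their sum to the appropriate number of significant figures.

46.77 s + 89.0770 s + 2.335 s + 542.9944 s = 681.1764 s.
Addition/subtraction keeps the fewest decimal places: 46.77 → 2 decimal places, 89.0770 → 4 decimal places, 2.335 → 3 decimal places, 542.9944 → 4 decimal places; limit is 2.
Rounded to 2 decimal places: 681.18 s.

681.18 s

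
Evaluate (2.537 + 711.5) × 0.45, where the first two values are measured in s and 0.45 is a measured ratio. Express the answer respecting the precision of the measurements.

3.2 × 10² s

2.537 s + 711.5 s = 714.037 s; the sum is limited to 1 decimal place (4 s.f.).
Carrying full precision, 714.037 × 0.45 = 321.31665 s; 0.45 has 2 s.f., so the result keeps min(4, 2) = 2 s.f.
Rounded to 2 significant figures: 3.2 × 10² s.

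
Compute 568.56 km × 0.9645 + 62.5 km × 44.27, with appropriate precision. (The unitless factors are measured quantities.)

3.32 × 10^3 km

568.56 × 0.9645 = 548.37612 → 548.4 km (4 s.f., last digit at the 10^-1 place).
62.5 × 44.27 = 2766.875 → 2.77 × 10^3 km (3 s.f., last digit at the 10^1 place).
Sum: 3315.25112 km; keep the coarser place, 10^1.
Result: 3.32 × 10^3 km.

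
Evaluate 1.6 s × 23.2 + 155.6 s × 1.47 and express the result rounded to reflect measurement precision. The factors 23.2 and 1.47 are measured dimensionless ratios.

266 s

1.6 × 23.2 = 37.12 → 37 s (2 s.f., last digit at the 10^0 place).
155.6 × 1.47 = 228.732 → 229 s (3 s.f., last digit at the 10^0 place).
Sum: 265.852 s; keep the coarser place, 10^0.
Result: 266 s.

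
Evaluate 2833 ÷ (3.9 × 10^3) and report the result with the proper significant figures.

0.73

2833 ÷ (3.9 × 10^3) = 0.72641025641…
Multiplication/division keeps the fewest significant figures: 2833 → 4 s.f., 3.9 × 10^3 → 2 s.f.; limit is 2.
Rounded to 2 significant figures: 0.73.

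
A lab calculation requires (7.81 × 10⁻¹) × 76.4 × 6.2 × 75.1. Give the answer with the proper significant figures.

2.8 × 10⁴

(7.81 × 10⁻¹) × 76.4 × 6.2 × 75.1 = 27782.800408
Multiplication/division keeps the fewest significant figures: 7.81 × 10⁻¹ → 3 s.f., 76.4 → 3 s.f., 6.2 → 2 s.f., 75.1 → 3 s.f.; limit is 2.
Rounded to 2 significant figures: 2.8 × 10⁴.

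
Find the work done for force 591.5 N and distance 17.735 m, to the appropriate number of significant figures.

work done = 591.5 N × 17.735 m = 10490.2525 J.
591.5 has 4 significant figures; 17.735 has 5.
Division/multiplication keeps the fewest: 4 significant figures.
Rounded: 1.049 × 10⁴ J.

1.049 × 10⁴ J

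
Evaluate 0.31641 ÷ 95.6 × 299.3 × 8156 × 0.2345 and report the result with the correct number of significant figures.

1.89 × 10^3

0.31641 ÷ 95.6 × 299.3 × 8156 × 0.2345 = 1894.60679013…
Multiplication/division keeps the fewest significant figures: 0.31641 → 5 s.f., 95.6 → 3 s.f., 299.3 → 4 s.f., 8156 → 4 s.f., 0.2345 → 4 s.f.; limit is 3.
Rounded to 3 significant figures: 1.89 × 10^3.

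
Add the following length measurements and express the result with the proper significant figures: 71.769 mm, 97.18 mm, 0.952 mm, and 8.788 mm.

71.769 mm + 97.18 mm + 0.952 mm + 8.788 mm = 178.689 mm.
Addition/subtraction keeps the fewest decimal places: 71.769 → 3 decimal places, 97.18 → 2 decimal places, 0.952 → 3 decimal places, 8.788 → 3 decimal places; limit is 2.
Rounded to 2 decimal places: 178.69 mm.

178.69 mm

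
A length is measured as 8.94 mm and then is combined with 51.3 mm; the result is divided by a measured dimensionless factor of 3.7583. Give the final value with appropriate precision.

8.94 mm + 51.3 mm = 60.24 mm; the sum is limited to 1 decimal place (3 s.f.).
Carrying full precision, 60.24 ÷ 3.7583 = 16.0285235346… mm; 3.7583 has 5 s.f., so the result keeps min(3, 5) = 3 s.f.
Rounded to 3 significant figures: 16.0 mm.

16.0 mm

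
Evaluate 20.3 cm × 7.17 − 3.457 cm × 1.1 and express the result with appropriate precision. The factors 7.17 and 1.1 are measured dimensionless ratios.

142 cm

20.3 × 7.17 = 145.551 → 146 cm (3 s.f., last digit at the 10^0 place).
3.457 × 1.1 = 3.8027 → 3.8 cm (2 s.f., last digit at the 10^-1 place).
Difference: 141.7483 cm; keep the coarser place, 10^0.
Result: 142 cm.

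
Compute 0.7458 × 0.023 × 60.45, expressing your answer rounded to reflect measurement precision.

0.7458 × 0.023 × 60.45 = 1.03692303
Multiplication/division keeps the fewest significant figures: 0.7458 → 4 s.f., 0.023 → 2 s.f., 60.45 → 4 s.f.; limit is 2.
Rounded to 2 significant figures: 1.0.

1.0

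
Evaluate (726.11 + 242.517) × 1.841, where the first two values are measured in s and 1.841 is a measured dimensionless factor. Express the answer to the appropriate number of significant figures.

1783 s

726.11 s + 242.517 s = 968.627 s; the sum is limited to 2 decimal places (5 s.f.).
Carrying full precision, 968.627 × 1.841 = 1783.242307 s; 1.841 has 4 s.f., so the result keeps min(5, 4) = 4 s.f.
Rounded to 4 significant figures: 1783 s.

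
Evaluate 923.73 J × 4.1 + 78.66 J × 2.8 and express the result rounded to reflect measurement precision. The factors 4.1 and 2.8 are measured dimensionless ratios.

923.73 × 4.1 = 3787.293 → 3.8 × 10^3 J (2 s.f., last digit at the 10^2 place).
78.66 × 2.8 = 220.248 → 2.2 × 10^2 J (2 s.f., last digit at the 10^1 place).
Sum: 4007.541 J; keep the coarser place, 10^2.
Result: 4.0 × 10^3 J.

4.0 × 10^3 J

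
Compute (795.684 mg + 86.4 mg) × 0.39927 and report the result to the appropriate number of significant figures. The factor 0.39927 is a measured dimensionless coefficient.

795.684 mg + 86.4 mg = 882.084 mg; the sum is limited to 1 decimal place (4 s.f.).
Carrying full precision, 882.084 × 0.39927 = 352.18967868 mg; 0.39927 has 5 s.f., so the result keeps min(4, 5) = 4 s.f.
Rounded to 4 significant figures: 352.2 mg.

352.2 mg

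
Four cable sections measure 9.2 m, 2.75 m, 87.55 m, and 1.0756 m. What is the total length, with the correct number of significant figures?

100.6 m

9.2 m + 2.75 m + 87.55 m + 1.0756 m = 100.5756 m.
Addition/subtraction keeps the fewest decimal places: 9.2 → 1 decimal place, 2.75 → 2 decimal places, 87.55 → 2 decimal places, 1.0756 → 4 decimal places; limit is 1.
Rounded to 1 decimal place: 100.6 m.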